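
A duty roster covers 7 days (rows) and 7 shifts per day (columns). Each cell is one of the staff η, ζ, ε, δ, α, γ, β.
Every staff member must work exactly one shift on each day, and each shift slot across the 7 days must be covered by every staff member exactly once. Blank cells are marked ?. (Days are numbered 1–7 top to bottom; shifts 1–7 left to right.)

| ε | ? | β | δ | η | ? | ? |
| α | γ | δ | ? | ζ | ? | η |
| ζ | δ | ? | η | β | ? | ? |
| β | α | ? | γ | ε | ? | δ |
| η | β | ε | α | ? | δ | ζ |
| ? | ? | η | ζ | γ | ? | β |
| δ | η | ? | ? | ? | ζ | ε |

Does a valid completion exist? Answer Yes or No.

Day 5, shift 5: day 5 together with shift 5 already contain {η, ζ, ε, δ, α, γ, β} — every symbol — so nothing can go there. The grid has no valid completion.

No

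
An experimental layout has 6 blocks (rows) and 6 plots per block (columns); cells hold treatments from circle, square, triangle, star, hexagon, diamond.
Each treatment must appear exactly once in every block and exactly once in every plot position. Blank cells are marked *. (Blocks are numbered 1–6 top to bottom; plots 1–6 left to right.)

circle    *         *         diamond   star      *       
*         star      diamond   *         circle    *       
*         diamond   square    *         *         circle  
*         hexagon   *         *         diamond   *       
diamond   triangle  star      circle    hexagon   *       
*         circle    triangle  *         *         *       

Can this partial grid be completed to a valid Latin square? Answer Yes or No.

Yes

No block or plot among the givens repeats a symbol, and propagating forced cells runs into no contradiction.
One valid completion exists (for instance, circle square hexagon diamond star triangle / triangle star diamond square circle hexagon / hexagon diamond square star triangle circle / square hexagon circle triangle diamond star / diamond triangle star circle hexagon square / star circle triangle hexagon square diamond).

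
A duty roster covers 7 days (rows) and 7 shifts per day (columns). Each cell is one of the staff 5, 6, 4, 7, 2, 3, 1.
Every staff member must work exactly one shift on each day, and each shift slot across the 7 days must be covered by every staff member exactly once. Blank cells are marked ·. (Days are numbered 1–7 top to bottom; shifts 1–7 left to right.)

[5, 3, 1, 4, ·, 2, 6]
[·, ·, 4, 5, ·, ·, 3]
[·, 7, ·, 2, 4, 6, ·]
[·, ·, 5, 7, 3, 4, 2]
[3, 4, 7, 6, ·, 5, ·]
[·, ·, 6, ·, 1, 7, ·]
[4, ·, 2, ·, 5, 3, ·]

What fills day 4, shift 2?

Day 1, shift 5: day 1 has {5, 6, 4, 2, 3, 1} and shift 5 has {5, 4, 3, 1}, leaving only 7.
Day 2, shift 6: day 2 has {5, 4, 3} and shift 6 has {5, 6, 4, 7, 2, 3}, leaving only 1.
Day 3, shift 1: day 3 has {6, 4, 7, 2} and shift 1 has {5, 4, 3}, leaving only 1.
Day 3, shift 3: day 3 has {6, 4, 7, 2, 1} and shift 3 has {5, 6, 4, 7, 2, 1}, leaving only 3.
Day 3, shift 7: day 3 has {6, 4, 7, 2, 3, 1} and shift 7 has {6, 2, 3}, leaving only 5.
Day 4, shift 1: day 4 has {5, 4, 7, 2, 3} and shift 1 has {5, 4, 3, 1}, leaving only 6.
Day 4 already has {5, 6, 4, 7, 2, 3} and shift 2 already has {4, 7, 3}, so day 4, shift 2 must be 1.

1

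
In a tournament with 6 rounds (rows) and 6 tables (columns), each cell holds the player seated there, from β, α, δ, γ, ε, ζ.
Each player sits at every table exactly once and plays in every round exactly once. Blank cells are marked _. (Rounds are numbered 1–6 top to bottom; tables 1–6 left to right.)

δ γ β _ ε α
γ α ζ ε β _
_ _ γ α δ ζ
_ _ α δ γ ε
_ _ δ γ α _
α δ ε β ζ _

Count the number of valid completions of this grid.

2

Round 1, table 4: eliminating its round and table leaves {ζ}.
Round 2, table 6: eliminating its round and table leaves {δ}.
Round 3, table 1: eliminating its round and table leaves {β, ε}.
Round 3, table 2: eliminating its round and table leaves {β, ε}.
Round 4, table 1: eliminating its round and table leaves {β, ζ}.
Round 4, table 2: eliminating its round and table leaves {β, ζ}.
Round 5, table 1: eliminating its round and table leaves {β, ε, ζ}.
Round 5, table 2: eliminating its round and table leaves {β, ε, ζ}.
Round 5, table 6: eliminating its round and table leaves {β}.
Round 6, table 6: eliminating its round and table leaves {γ}.
Enumerating the assignments across these blanks that avoid any round or table repeat gives 2 completions.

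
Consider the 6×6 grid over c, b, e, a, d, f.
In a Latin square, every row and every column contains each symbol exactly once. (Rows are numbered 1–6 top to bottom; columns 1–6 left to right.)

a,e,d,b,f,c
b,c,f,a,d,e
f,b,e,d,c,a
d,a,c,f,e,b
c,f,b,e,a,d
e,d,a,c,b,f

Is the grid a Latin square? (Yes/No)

Each row is a permutation of the 6 symbols, and so is each column.

Yes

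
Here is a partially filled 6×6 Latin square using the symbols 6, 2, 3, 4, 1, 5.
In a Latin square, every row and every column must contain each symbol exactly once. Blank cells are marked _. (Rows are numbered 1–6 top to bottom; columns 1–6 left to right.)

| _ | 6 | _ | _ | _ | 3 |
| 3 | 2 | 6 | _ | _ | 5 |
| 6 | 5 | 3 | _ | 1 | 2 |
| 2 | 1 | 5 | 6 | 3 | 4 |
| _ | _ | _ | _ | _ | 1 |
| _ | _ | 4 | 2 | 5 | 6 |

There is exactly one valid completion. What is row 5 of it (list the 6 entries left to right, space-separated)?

5 4 2 3 6 1

Row 5, column 3: row 5 has {1} and column 3 has {6, 3, 4, 5}, leaving only 2.
Row 1, column 3: row 1 has {6, 3} and column 3 has {6, 2, 3, 4, 5}, leaving only 1.
Row 2, column 5: row 2 has {6, 2, 3, 5} and column 5 has {3, 1, 5}, leaving only 4.
Row 5, column 5: row 5 has {2, 1} and column 5 has {3, 4, 1, 5}, leaving only 6.
Row 1, column 5: row 1 has {6, 3, 1} and column 5 has {6, 3, 4, 1, 5}, leaving only 2.
Row 2, column 4: row 2 has {6, 2, 3, 4, 5} and column 4 has {6, 2}, leaving only 1.
Row 3, column 4: row 3 has {6, 2, 3, 1, 5} and column 4 has {6, 2, 1}, leaving only 4.
Row 1, column 4: row 1 has {6, 2, 3, 1} and column 4 has {6, 2, 4, 1}, leaving only 5.
Row 5, column 4: row 5 has {6, 2, 1} and column 4 has {6, 2, 4, 1, 5}, leaving only 3.
Row 5, column 2: row 5 has {6, 2, 3, 1} and column 2 has {6, 2, 1, 5}, leaving only 4.
Row 5, column 1: row 5 has {6, 2, 3, 4, 1} and column 1 has {6, 2, 3}, leaving only 5.
So row 5 reads: 5 4 2 3 6 1.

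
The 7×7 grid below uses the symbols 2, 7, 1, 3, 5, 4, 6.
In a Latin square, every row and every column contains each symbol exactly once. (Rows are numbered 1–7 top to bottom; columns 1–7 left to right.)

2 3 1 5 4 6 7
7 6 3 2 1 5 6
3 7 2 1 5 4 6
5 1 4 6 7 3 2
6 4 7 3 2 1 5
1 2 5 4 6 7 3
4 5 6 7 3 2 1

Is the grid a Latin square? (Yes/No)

Column 7 contains 6 twice (at rows 2 and 3), so it is not a permutation.

No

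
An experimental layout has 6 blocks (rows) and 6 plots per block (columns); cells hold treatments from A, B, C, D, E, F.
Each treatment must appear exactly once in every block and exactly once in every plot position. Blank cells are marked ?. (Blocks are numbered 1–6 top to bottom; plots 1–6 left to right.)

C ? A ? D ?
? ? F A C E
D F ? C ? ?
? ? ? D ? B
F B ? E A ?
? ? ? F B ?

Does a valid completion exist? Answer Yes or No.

No block or plot among the givens repeats a symbol, and propagating forced cells runs into no contradiction.
One valid completion exists (for instance, C E A B D F / B D F A C E / D F B C E A / E A C D F B / F B D E A C / A C E F B D).

Yes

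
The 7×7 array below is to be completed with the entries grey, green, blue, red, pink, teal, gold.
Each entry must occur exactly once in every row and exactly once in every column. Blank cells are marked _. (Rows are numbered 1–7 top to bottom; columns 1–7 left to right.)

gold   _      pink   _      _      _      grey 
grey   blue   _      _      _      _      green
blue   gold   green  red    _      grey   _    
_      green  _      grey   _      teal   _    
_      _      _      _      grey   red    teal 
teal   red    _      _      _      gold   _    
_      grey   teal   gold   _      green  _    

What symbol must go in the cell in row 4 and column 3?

blue

Row 1, column 2: row 1 has {grey, pink, gold} and column 2 has {grey, green, blue, red, gold}, leaving only teal.
Row 1, column 6: row 1 has {grey, pink, teal, gold} and column 6 has {grey, green, red, teal, gold}, leaving only blue.
Row 1, column 4: row 1 has {grey, blue, pink, teal, gold} and column 4 has {grey, red, gold}, leaving only green.
Row 1, column 5: row 1 has {grey, green, blue, pink, teal, gold} and column 5 has {grey}, leaving only red.
Row 2, column 6: row 2 has {grey, green, blue} and column 6 has {grey, green, blue, red, teal, gold}, leaving only pink.
Row 2, column 4: row 2 has {grey, green, blue, pink} and column 4 has {grey, green, red, gold}, leaving only teal.
Row 2, column 5: row 2 has {grey, green, blue, pink, teal} and column 5 has {grey, red}, leaving only gold.
Row 2, column 3: row 2 has {grey, green, blue, pink, teal, gold} and column 3 has {green, pink, teal}, leaving only red.
Row 3, column 7: row 3 has {grey, green, blue, red, gold} and column 7 has {grey, green, teal}, leaving only pink.
Row 3, column 5: row 3 has {grey, green, blue, red, pink, gold} and column 5 has {grey, red, gold}, leaving only teal.
Row 5, column 2: row 5 has {grey, red, teal} and column 2 has {grey, green, blue, red, teal, gold}, leaving only pink.
Row 5, column 1: row 5 has {grey, red, pink, teal} and column 1 has {grey, blue, teal, gold}, leaving only green.
Row 5, column 4: row 5 has {grey, green, red, pink, teal} and column 4 has {grey, green, red, teal, gold}, leaving only blue.
Row 5, column 3: row 5 has {grey, green, blue, red, pink, teal} and column 3 has {green, red, pink, teal}, leaving only gold.
Row 4 already has {grey, green, teal} and column 3 already has {green, red, pink, teal, gold}, so row 4, column 3 must be blue.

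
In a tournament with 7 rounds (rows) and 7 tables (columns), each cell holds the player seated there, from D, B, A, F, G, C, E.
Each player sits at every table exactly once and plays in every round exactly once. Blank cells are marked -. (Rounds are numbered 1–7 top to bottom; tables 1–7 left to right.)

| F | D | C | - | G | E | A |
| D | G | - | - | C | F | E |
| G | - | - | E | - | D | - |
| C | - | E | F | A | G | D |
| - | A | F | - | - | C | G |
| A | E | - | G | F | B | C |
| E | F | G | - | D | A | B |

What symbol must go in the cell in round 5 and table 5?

E

Round 1, table 4: round 1 has {D, A, F, G, C, E} and table 4 has {F, G, E}, leaving only B.
Round 2, table 4: round 2 has {D, F, G, C, E} and table 4 has {B, F, G, E}, leaving only A.
Round 2, table 3: round 2 has {D, A, F, G, C, E} and table 3 has {F, G, C, E}, leaving only B.
Round 3, table 3: round 3 has {D, G, E} and table 3 has {B, F, G, C, E}, leaving only A.
Round 3, table 5: round 3 has {D, A, G, E} and table 5 has {D, A, F, G, C}, leaving only B.
Round 5 already has {A, F, G, C} and table 5 already has {D, B, A, F, G, C}, so round 5, table 5 must be E.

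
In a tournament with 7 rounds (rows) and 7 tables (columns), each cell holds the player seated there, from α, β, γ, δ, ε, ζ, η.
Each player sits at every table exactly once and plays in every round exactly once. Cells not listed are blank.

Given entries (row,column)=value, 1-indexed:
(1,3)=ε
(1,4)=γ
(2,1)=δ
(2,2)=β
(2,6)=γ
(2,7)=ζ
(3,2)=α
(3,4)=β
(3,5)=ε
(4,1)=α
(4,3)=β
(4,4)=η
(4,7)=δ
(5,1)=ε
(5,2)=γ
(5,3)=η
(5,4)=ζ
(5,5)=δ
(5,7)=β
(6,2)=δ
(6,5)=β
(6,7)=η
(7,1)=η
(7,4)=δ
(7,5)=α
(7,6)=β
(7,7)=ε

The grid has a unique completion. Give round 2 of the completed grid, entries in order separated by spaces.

δ β α ε η γ ζ

Round 2, table 3: round 2 has {β, γ, δ, ζ} and table 3 has {β, ε, η}, leaving only α.
Round 2, table 4: round 2 has {α, β, γ, δ, ζ} and table 4 has {β, γ, δ, ζ, η}, leaving only ε.
Round 2, table 5: round 2 has {α, β, γ, δ, ε, ζ} and table 5 has {α, β, δ, ε}, leaving only η.
So round 2 reads: δ β α ε η γ ζ.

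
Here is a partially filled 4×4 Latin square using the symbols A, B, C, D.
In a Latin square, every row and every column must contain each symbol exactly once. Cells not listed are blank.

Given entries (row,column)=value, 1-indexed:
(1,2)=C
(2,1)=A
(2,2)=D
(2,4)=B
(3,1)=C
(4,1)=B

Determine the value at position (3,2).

Row 1, column 1: row 1 has {C} and column 1 has {A, B, C}, leaving only D.
Row 1, column 4: row 1 has {C, D} and column 4 has {B}, leaving only A.
Row 1, column 3: row 1 has {A, C, D} and column 3 has {}, leaving only B.
Row 2, column 3: row 2 has {A, B, D} and column 3 has {B}, leaving only C.
Row 3, column 4: row 3 has {C} and column 4 has {A, B}, leaving only D.
Row 3, column 3: row 3 has {C, D} and column 3 has {B, C}, leaving only A.
Row 3 already has {A, C, D} and column 2 already has {C, D}, so row 3, column 2 must be B.

B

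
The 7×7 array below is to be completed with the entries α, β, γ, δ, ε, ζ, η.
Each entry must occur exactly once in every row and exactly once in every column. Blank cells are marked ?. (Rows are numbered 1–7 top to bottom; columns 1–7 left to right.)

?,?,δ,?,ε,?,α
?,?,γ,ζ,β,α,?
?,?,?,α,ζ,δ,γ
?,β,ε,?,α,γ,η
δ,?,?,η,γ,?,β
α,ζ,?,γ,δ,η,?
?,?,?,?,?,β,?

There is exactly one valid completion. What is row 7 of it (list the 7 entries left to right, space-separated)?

γ δ α ε η β ζ

Row 7, column 5: row 7 has {β} and column 5 has {α, β, γ, δ, ε, ζ}, leaving only η.
Row 1, column 4: row 1 has {α, δ, ε} and column 4 has {α, γ, ζ, η}, leaving only β.
Row 1, column 6: row 1 has {α, β, δ, ε} and column 6 has {α, β, γ, δ, η}, leaving only ζ.
Row 4, column 1: row 4 has {α, β, γ, ε, η} and column 1 has {α, δ}, leaving only ζ.
Row 4, column 4: row 4 has {α, β, γ, ε, ζ, η} and column 4 has {α, β, γ, ζ, η}, leaving only δ.
Row 7, column 4: row 7 has {β, η} and column 4 has {α, β, γ, δ, ζ, η}, leaving only ε.
Row 7, column 1: row 7 has {β, ε, η} and column 1 has {α, δ, ζ}, leaving only γ.
Row 1, column 1: row 1 has {α, β, δ, ε, ζ} and column 1 has {α, γ, δ, ζ}, leaving only η.
Row 1, column 2: row 1 has {α, β, δ, ε, ζ, η} and column 2 has {β, ζ}, leaving only γ.
Row 2, column 1: row 2 has {α, β, γ, ζ} and column 1 has {α, γ, δ, ζ, η}, leaving only ε.
Row 2, column 7: row 2 has {α, β, γ, ε, ζ} and column 7 has {α, β, γ, η}, leaving only δ.
Row 7, column 7: row 7 has {β, γ, ε, η} and column 7 has {α, β, γ, δ, η}, leaving only ζ.
Row 7, column 3: row 7 has {β, γ, ε, ζ, η} and column 3 has {γ, δ, ε}, leaving only α.
Row 7, column 2: row 7 has {α, β, γ, ε, ζ, η} and column 2 has {β, γ, ζ}, leaving only δ.
So row 7 reads: γ δ α ε η β ζ.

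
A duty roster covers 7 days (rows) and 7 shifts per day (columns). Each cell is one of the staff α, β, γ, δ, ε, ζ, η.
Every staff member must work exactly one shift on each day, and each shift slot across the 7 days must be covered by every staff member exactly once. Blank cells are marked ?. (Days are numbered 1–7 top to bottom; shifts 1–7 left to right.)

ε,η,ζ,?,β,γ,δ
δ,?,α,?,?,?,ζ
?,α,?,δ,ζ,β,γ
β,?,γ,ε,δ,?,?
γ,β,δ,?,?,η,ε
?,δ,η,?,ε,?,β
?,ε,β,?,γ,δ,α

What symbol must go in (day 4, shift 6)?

α

Day 1, shift 4: day 1 has {β, γ, δ, ε, ζ, η} and shift 4 has {δ, ε}, leaving only α.
Day 2, shift 2: day 2 has {α, δ, ζ} and shift 2 has {α, β, δ, ε, η}, leaving only γ.
Day 2, shift 5: day 2 has {α, γ, δ, ζ} and shift 5 has {β, γ, δ, ε, ζ}, leaving only η.
Day 2, shift 4: day 2 has {α, γ, δ, ζ, η} and shift 4 has {α, δ, ε}, leaving only β.
Day 2, shift 6: day 2 has {α, β, γ, δ, ζ, η} and shift 6 has {β, γ, δ, η}, leaving only ε.
Day 3, shift 1: day 3 has {α, β, γ, δ, ζ} and shift 1 has {β, γ, δ, ε}, leaving only η.
Day 3, shift 3: day 3 has {α, β, γ, δ, ζ, η} and shift 3 has {α, β, γ, δ, ζ, η}, leaving only ε.
Day 4, shift 2: day 4 has {β, γ, δ, ε} and shift 2 has {α, β, γ, δ, ε, η}, leaving only ζ.
Day 4 already has {β, γ, δ, ε, ζ} and shift 6 already has {β, γ, δ, ε, η}, so day 4, shift 6 must be α.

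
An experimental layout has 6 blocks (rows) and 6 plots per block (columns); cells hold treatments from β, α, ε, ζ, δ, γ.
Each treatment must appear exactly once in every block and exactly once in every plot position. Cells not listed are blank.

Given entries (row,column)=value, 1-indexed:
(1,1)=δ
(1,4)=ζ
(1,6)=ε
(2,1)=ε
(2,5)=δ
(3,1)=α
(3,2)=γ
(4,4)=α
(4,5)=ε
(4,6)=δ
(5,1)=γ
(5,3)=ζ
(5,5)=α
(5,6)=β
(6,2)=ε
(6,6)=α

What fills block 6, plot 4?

Block 3, plot 6: block 3 has {α, γ} and plot 6 has {β, α, ε, δ}, leaving only ζ.
Block 2, plot 6: block 2 has {ε, δ} and plot 6 has {β, α, ε, ζ, δ}, leaving only γ.
Block 2, plot 4: block 2 has {ε, δ, γ} and plot 4 has {α, ζ}, leaving only β.
Block 2, plot 3: block 2 has {β, ε, δ, γ} and plot 3 has {ζ}, leaving only α.
Block 2, plot 2: block 2 has {β, α, ε, δ, γ} and plot 2 has {ε, γ}, leaving only ζ.
Block 3, plot 5: block 3 has {α, ζ, γ} and plot 5 has {α, ε, δ}, leaving only β.
Block 1, plot 5: block 1 has {ε, ζ, δ} and plot 5 has {β, α, ε, δ}, leaving only γ.
Block 1, plot 3: block 1 has {ε, ζ, δ, γ} and plot 3 has {α, ζ}, leaving only β.
Block 1, plot 2: block 1 has {β, ε, ζ, δ, γ} and plot 2 has {ε, ζ, γ}, leaving only α.
Block 4, plot 2: block 4 has {α, ε, δ} and plot 2 has {α, ε, ζ, γ}, leaving only β.
Block 4, plot 1: block 4 has {β, α, ε, δ} and plot 1 has {α, ε, δ, γ}, leaving only ζ.
Block 4, plot 3: block 4 has {β, α, ε, ζ, δ} and plot 3 has {β, α, ζ}, leaving only γ.
Block 5, plot 2: block 5 has {β, α, ζ, γ} and plot 2 has {β, α, ε, ζ, γ}, leaving only δ.
Block 5, plot 4: block 5 has {β, α, ζ, δ, γ} and plot 4 has {β, α, ζ}, leaving only ε.
Block 3, plot 4: block 3 has {β, α, ζ, γ} and plot 4 has {β, α, ε, ζ}, leaving only δ.
Block 6 already has {α, ε} and plot 4 already has {β, α, ε, ζ, δ}, so block 6, plot 4 must be γ.

γ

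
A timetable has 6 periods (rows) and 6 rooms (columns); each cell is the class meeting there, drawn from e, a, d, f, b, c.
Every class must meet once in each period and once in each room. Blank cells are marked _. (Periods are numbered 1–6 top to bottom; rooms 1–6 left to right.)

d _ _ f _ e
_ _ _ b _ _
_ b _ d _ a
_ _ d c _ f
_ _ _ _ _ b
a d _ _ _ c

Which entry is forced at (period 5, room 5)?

d

Period 2, room 6: period 2 has {b} and room 6 has {e, a, f, b, c}, leaving only d.
Period 6, room 4: period 6 has {a, d, c} and room 4 has {d, f, b, c}, leaving only e.
Period 5, room 4: period 5 has {b} and room 4 has {e, d, f, b, c}, leaving only a.
Period 5, room 5 is narrowed to {e, d, f, c}.
If it were e, propagating the remaining blanks reaches a contradiction.
If it were f, propagating the remaining blanks reaches a contradiction.
If it were c, propagating the remaining blanks reaches a contradiction.
So period 5, room 5 must be d.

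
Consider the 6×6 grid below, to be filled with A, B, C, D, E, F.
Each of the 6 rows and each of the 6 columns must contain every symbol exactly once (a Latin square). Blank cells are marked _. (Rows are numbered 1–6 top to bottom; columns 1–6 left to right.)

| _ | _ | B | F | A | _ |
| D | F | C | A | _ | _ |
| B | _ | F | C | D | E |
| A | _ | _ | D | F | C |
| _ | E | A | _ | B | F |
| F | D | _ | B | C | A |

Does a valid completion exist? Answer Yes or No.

No

Row 5, column 4: row 5 together with column 4 already contain {A, B, C, D, E, F} — every symbol — so nothing can go there. The grid has no valid completion.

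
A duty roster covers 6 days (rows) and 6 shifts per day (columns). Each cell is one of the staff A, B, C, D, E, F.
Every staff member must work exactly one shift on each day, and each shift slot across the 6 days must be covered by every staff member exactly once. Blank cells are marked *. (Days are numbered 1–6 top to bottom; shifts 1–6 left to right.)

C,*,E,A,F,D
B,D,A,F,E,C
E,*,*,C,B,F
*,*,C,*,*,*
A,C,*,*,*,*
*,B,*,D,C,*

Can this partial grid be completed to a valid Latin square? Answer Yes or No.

Day 1, shift 2: day 1 together with shift 2 already contain {A, B, C, D, E, F} — every symbol — so nothing can go there. The grid has no valid completion.

No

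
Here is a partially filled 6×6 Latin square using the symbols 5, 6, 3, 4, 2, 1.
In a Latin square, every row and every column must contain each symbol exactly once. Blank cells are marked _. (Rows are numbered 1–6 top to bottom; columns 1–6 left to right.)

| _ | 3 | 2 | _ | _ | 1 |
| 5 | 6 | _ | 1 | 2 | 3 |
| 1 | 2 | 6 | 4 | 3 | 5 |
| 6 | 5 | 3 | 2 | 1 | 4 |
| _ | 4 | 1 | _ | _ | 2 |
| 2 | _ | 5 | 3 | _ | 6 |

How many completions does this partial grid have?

2

Row 1, column 1: eliminating its row and column leaves {4}.
Row 1, column 4: eliminating its row and column leaves {5, 6}.
Row 1, column 5: eliminating its row and column leaves {5, 6, 4}.
Row 2, column 3: eliminating its row and column leaves {4}.
Row 5, column 1: eliminating its row and column leaves {3}.
Row 5, column 4: eliminating its row and column leaves {5, 6}.
Row 5, column 5: eliminating its row and column leaves {5, 6}.
Row 6, column 2: eliminating its row and column leaves {1}.
Row 6, column 5: eliminating its row and column leaves {4}.
Enumerating the assignments across these blanks that avoid any row or column repeat gives 2 completions.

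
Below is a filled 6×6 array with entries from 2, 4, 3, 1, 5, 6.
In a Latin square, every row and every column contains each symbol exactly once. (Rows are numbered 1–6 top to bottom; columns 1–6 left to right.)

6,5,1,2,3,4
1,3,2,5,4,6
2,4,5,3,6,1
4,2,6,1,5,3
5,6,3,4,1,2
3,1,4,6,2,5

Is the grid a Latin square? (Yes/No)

Yes

Each row is a permutation of the 6 symbols, and so is each column.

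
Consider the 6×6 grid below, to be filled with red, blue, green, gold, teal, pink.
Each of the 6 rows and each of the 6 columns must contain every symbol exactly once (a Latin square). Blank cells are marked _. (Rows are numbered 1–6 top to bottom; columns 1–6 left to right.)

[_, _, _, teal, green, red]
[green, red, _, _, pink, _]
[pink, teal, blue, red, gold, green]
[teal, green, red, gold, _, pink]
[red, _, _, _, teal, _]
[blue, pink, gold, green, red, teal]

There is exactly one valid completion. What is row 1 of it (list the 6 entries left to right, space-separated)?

gold blue pink teal green red

Row 1, column 1: row 1 has {red, green, teal} and column 1 has {red, blue, green, teal, pink}, leaving only gold.
Row 1, column 2: row 1 has {red, green, gold, teal} and column 2 has {red, green, teal, pink}, leaving only blue.
Row 1, column 3: row 1 has {red, blue, green, gold, teal} and column 3 has {red, blue, gold}, leaving only pink.
So row 1 reads: gold blue pink teal green red.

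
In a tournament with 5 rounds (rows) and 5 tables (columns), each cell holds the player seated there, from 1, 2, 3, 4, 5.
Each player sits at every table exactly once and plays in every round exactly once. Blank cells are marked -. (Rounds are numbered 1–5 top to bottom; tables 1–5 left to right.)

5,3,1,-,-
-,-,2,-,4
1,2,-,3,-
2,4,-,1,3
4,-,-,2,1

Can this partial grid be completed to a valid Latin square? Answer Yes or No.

Yes

No round or table among the givens repeats a symbol, and propagating forced cells runs into no contradiction.
One valid completion exists (for instance, 5 3 1 4 2 / 3 1 2 5 4 / 1 2 4 3 5 / 2 4 5 1 3 / 4 5 3 2 1).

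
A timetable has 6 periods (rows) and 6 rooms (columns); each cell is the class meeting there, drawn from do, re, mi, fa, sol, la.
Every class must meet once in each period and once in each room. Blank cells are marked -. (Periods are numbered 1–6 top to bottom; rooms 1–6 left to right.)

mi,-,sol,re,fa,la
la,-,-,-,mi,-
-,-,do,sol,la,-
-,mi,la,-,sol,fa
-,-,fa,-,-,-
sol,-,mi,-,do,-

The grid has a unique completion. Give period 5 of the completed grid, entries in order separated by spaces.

Period 5, room 5: period 5 has {fa} and room 5 has {do, mi, fa, sol, la}, leaving only re.
Period 5, room 1: period 5 has {re, fa} and room 1 has {mi, sol, la}, leaving only do.
Period 1, room 2: period 1 has {re, mi, fa, sol, la} and room 2 has {mi}, leaving only do.
Period 2, room 3: period 2 has {mi, la} and room 3 has {do, mi, fa, sol, la}, leaving only re.
Period 4, room 1: period 4 has {mi, fa, sol, la} and room 1 has {do, mi, sol, la}, leaving only re.
Period 3, room 1: period 3 has {do, sol, la} and room 1 has {do, re, mi, sol, la}, leaving only fa.
Period 3, room 2: period 3 has {do, fa, sol, la} and room 2 has {do, mi}, leaving only re.
Period 3, room 6: period 3 has {do, re, fa, sol, la} and room 6 has {fa, la}, leaving only mi.
Period 5, room 6: period 5 has {do, re, fa} and room 6 has {mi, fa, la}, leaving only sol.
Period 5, room 2: period 5 has {do, re, fa, sol} and room 2 has {do, re, mi}, leaving only la.
Period 5, room 4: period 5 has {do, re, fa, sol, la} and room 4 has {re, sol}, leaving only mi.
So period 5 reads: do la fa mi re sol.

do la fa mi re sol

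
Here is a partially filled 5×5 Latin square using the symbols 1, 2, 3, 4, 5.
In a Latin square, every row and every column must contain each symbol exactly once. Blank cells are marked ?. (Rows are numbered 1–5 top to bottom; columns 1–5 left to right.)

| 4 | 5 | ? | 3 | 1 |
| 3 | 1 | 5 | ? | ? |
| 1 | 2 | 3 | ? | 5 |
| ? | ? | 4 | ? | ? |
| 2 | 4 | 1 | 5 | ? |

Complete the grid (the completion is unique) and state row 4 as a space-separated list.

Row 4, column 1: row 4 has {4} and column 1 has {1, 2, 3, 4}, leaving only 5.
Row 4, column 2: row 4 has {4, 5} and column 2 has {1, 2, 4, 5}, leaving only 3.
Row 4, column 5: row 4 has {3, 4, 5} and column 5 has {1, 5}, leaving only 2.
Row 4, column 4: row 4 has {2, 3, 4, 5} and column 4 has {3, 5}, leaving only 1.
So row 4 reads: 5 3 4 1 2.

5 3 4 1 2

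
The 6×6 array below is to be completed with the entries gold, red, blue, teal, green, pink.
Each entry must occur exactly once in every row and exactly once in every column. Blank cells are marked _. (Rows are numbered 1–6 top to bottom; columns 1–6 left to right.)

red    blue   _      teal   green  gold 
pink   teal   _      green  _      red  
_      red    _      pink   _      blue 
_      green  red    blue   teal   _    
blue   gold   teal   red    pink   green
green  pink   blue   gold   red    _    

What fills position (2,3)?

Row 2 already has {red, teal, green, pink} and column 3 already has {red, blue, teal}, so row 2, column 3 must be gold.

gold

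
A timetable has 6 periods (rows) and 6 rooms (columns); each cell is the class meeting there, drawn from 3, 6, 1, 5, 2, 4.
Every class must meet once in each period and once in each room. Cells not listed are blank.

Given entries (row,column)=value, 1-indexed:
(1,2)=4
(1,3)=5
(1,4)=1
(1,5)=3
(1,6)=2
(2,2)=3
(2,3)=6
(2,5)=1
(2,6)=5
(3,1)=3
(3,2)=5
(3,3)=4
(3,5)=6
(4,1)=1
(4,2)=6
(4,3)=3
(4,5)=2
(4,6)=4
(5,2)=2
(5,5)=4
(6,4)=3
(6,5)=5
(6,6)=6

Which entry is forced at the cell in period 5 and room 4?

6

Period 1, room 1: period 1 has {3, 1, 5, 2, 4} and room 1 has {3, 1}, leaving only 6.
Period 3, room 4: period 3 has {3, 6, 5, 4} and room 4 has {3, 1}, leaving only 2.
Period 2, room 4: period 2 has {3, 6, 1, 5} and room 4 has {3, 1, 2}, leaving only 4.
Period 2, room 1: period 2 has {3, 6, 1, 5, 4} and room 1 has {3, 6, 1}, leaving only 2.
Period 3, room 6: period 3 has {3, 6, 5, 2, 4} and room 6 has {6, 5, 2, 4}, leaving only 1.
Period 4, room 4: period 4 has {3, 6, 1, 2, 4} and room 4 has {3, 1, 2, 4}, leaving only 5.
Period 5 already has {2, 4} and room 4 already has {3, 1, 5, 2, 4}, so period 5, room 4 must be 6.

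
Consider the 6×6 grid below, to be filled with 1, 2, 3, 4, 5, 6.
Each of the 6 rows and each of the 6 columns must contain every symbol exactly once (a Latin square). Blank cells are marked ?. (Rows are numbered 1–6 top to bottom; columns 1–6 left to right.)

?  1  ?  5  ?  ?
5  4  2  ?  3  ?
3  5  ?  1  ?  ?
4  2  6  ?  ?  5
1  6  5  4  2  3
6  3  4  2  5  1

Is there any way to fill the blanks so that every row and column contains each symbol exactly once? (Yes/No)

No

Row 3, column 3: row 3 together with column 3 already contain {1, 2, 3, 4, 5, 6} — every symbol — so nothing can go there. The grid has no valid completion.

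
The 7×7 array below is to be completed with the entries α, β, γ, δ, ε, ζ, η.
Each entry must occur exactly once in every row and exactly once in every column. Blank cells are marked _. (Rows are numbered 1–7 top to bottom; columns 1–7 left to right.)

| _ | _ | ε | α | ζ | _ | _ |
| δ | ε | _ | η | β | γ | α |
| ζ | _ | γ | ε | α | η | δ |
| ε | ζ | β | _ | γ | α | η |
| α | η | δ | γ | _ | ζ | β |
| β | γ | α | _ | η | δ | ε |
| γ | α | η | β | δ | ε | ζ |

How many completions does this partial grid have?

Row 1, column 1: eliminating its row and column leaves {η}.
Row 1, column 2: eliminating its row and column leaves {β, δ}.
Row 1, column 6: eliminating its row and column leaves {β}.
Row 1, column 7: eliminating its row and column leaves {γ}.
Row 2, column 3: eliminating its row and column leaves {ζ}.
Row 3, column 2: eliminating its row and column leaves {β}.
Row 4, column 4: eliminating its row and column leaves {δ}.
Row 5, column 5: eliminating its row and column leaves {ε}.
Row 6, column 4: eliminating its row and column leaves {ζ}.
Only one assignment across all blanks avoids any row or column repeat, giving 1 completion.

1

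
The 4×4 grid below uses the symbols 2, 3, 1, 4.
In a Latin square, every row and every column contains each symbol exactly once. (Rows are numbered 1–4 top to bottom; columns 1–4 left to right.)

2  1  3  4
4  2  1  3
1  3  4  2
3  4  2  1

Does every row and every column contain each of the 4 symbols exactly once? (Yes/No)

Yes

Each row is a permutation of the 4 symbols, and so is each column.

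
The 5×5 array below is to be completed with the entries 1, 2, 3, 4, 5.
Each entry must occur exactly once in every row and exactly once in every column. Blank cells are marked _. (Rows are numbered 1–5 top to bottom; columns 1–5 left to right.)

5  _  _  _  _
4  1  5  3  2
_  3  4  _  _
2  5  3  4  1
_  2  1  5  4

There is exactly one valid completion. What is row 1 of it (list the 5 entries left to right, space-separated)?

5 4 2 1 3

Row 1, column 2: row 1 has {5} and column 2 has {1, 2, 3, 5}, leaving only 4.
Row 1, column 3: row 1 has {4, 5} and column 3 has {1, 3, 4, 5}, leaving only 2.
Row 1, column 4: row 1 has {2, 4, 5} and column 4 has {3, 4, 5}, leaving only 1.
Row 1, column 5: row 1 has {1, 2, 4, 5} and column 5 has {1, 2, 4}, leaving only 3.
So row 1 reads: 5 4 2 1 3.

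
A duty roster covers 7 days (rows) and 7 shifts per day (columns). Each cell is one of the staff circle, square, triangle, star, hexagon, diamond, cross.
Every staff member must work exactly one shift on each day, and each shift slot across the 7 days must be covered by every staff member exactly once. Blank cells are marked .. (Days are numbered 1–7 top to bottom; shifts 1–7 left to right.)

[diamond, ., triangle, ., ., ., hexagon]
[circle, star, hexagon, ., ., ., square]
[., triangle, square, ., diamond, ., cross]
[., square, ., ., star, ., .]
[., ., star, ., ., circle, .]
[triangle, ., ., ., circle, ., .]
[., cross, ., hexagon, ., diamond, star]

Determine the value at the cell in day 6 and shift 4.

Day 1, shift 2: day 1 has {triangle, hexagon, diamond} and shift 2 has {square, triangle, star, cross}, leaving only circle.
Day 6, shift 7: day 6 has {circle, triangle} and shift 7 has {square, star, hexagon, cross}, leaving only diamond.
Day 5, shift 7: day 5 has {circle, star} and shift 7 has {square, star, hexagon, diamond, cross}, leaving only triangle.
Day 4, shift 7: day 4 has {square, star} and shift 7 has {square, triangle, star, hexagon, diamond, cross}, leaving only circle.
Day 6, shift 2: day 6 has {circle, triangle, diamond} and shift 2 has {circle, square, triangle, star, cross}, leaving only hexagon.
Day 5, shift 2: day 5 has {circle, triangle, star} and shift 2 has {circle, square, triangle, star, hexagon, cross}, leaving only diamond.
Day 6, shift 3: day 6 has {circle, triangle, hexagon, diamond} and shift 3 has {square, triangle, star, hexagon}, leaving only cross.
Day 4, shift 3: day 4 has {circle, square, star} and shift 3 has {square, triangle, star, hexagon, cross}, leaving only diamond.
Day 7, shift 1: day 7 has {star, hexagon, diamond, cross} and shift 1 has {circle, triangle, diamond}, leaving only square.
Day 7, shift 3: day 7 has {square, star, hexagon, diamond, cross} and shift 3 has {square, triangle, star, hexagon, diamond, cross}, leaving only circle.
Day 7, shift 5: day 7 has {circle, square, star, hexagon, diamond, cross} and shift 5 has {circle, star, diamond}, leaving only triangle.
Day 2, shift 5: day 2 has {circle, square, star, hexagon} and shift 5 has {circle, triangle, star, diamond}, leaving only cross.
Day 1, shift 5: day 1 has {circle, triangle, hexagon, diamond} and shift 5 has {circle, triangle, star, diamond, cross}, leaving only square.
Day 2, shift 6: day 2 has {circle, square, star, hexagon, cross} and shift 6 has {circle, diamond}, leaving only triangle.
Day 2, shift 4: day 2 has {circle, square, triangle, star, hexagon, cross} and shift 4 has {hexagon}, leaving only diamond.
Day 5, shift 5: day 5 has {circle, triangle, star, diamond} and shift 5 has {circle, square, triangle, star, diamond, cross}, leaving only hexagon.
Day 5, shift 1: day 5 has {circle, triangle, star, hexagon, diamond} and shift 1 has {circle, square, triangle, diamond}, leaving only cross.
Day 4, shift 1: day 4 has {circle, square, star, diamond} and shift 1 has {circle, square, triangle, diamond, cross}, leaving only hexagon.
Day 3, shift 1: day 3 has {square, triangle, diamond, cross} and shift 1 has {circle, square, triangle, hexagon, diamond, cross}, leaving only star.
Day 3, shift 4: day 3 has {square, triangle, star, diamond, cross} and shift 4 has {hexagon, diamond}, leaving only circle.
Day 3, shift 6: day 3 has {circle, square, triangle, star, diamond, cross} and shift 6 has {circle, triangle, diamond}, leaving only hexagon.
Day 4, shift 6: day 4 has {circle, square, star, hexagon, diamond} and shift 6 has {circle, triangle, hexagon, diamond}, leaving only cross.
Day 1, shift 6: day 1 has {circle, square, triangle, hexagon, diamond} and shift 6 has {circle, triangle, hexagon, diamond, cross}, leaving only star.
Day 1, shift 4: day 1 has {circle, square, triangle, star, hexagon, diamond} and shift 4 has {circle, hexagon, diamond}, leaving only cross.
Day 4, shift 4: day 4 has {circle, square, star, hexagon, diamond, cross} and shift 4 has {circle, hexagon, diamond, cross}, leaving only triangle.
Day 5, shift 4: day 5 has {circle, triangle, star, hexagon, diamond, cross} and shift 4 has {circle, triangle, hexagon, diamond, cross}, leaving only square.
Day 6 already has {circle, triangle, hexagon, diamond, cross} and shift 4 already has {circle, square, triangle, hexagon, diamond, cross}, so day 6, shift 4 must be star.

star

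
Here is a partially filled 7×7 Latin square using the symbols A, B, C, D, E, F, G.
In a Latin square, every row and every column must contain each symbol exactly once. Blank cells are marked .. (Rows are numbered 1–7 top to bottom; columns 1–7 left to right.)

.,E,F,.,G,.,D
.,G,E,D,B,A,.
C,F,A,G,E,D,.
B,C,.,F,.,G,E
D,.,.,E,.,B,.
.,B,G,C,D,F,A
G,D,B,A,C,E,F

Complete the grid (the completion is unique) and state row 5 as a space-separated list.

D A C E F B G

Row 5, column 2: row 5 has {B, D, E} and column 2 has {B, C, D, E, F, G}, leaving only A.
Row 5, column 3: row 5 has {A, B, D, E} and column 3 has {A, B, E, F, G}, leaving only C.
Row 5, column 5: row 5 has {A, B, C, D, E} and column 5 has {B, C, D, E, G}, leaving only F.
Row 5, column 7: row 5 has {A, B, C, D, E, F} and column 7 has {A, D, E, F}, leaving only G.
So row 5 reads: D A C E F B G.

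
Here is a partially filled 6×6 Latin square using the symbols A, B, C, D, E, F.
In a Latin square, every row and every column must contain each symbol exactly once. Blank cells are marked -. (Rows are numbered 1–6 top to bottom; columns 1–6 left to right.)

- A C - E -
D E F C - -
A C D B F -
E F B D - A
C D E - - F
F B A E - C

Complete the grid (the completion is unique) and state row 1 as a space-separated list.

B A C F E D

Row 1, column 1: row 1 has {A, C, E} and column 1 has {A, C, D, E, F}, leaving only B.
Row 1, column 4: row 1 has {A, B, C, E} and column 4 has {B, C, D, E}, leaving only F.
Row 1, column 6: row 1 has {A, B, C, E, F} and column 6 has {A, C, F}, leaving only D.
So row 1 reads: B A C F E D.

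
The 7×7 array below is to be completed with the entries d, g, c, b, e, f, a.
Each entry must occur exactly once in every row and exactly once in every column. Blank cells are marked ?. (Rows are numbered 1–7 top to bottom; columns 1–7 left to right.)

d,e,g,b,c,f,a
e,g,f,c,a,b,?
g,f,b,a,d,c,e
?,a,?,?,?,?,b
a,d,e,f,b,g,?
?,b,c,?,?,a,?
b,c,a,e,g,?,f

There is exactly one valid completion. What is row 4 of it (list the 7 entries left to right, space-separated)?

c a d g f e b

Row 4, column 3: row 4 has {b, a} and column 3 has {g, c, b, e, f, a}, leaving only d.
Row 4, column 4: row 4 has {d, b, a} and column 4 has {c, b, e, f, a}, leaving only g.
Row 4, column 6: row 4 has {d, g, b, a} and column 6 has {g, c, b, f, a}, leaving only e.
Row 4, column 5: row 4 has {d, g, b, e, a} and column 5 has {d, g, c, b, a}, leaving only f.
Row 4, column 1: row 4 has {d, g, b, e, f, a} and column 1 has {d, g, b, e, a}, leaving only c.
So row 4 reads: c a d g f e b.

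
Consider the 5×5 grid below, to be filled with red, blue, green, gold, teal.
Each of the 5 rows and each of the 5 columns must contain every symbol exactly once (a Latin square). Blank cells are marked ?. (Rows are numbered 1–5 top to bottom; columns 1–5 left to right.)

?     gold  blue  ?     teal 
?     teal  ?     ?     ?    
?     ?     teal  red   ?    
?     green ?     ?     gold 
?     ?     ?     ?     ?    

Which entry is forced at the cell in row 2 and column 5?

Row 1, column 4: row 1 has {blue, gold, teal} and column 4 has {red}, leaving only green.
Row 1, column 1: row 1 has {blue, green, gold, teal} and column 1 has {}, leaving only red.
Row 3, column 2: row 3 has {red, teal} and column 2 has {green, gold, teal}, leaving only blue.
Row 3, column 5: row 3 has {red, blue, teal} and column 5 has {gold, teal}, leaving only green.
Row 3, column 1: row 3 has {red, blue, green, teal} and column 1 has {red}, leaving only gold.
Row 4, column 3: row 4 has {green, gold} and column 3 has {blue, teal}, leaving only red.
Row 5, column 2: row 5 has {} and column 2 has {blue, green, gold, teal}, leaving only red.
Row 5, column 5: row 5 has {red} and column 5 has {green, gold, teal}, leaving only blue.
Row 2 already has {teal} and column 5 already has {blue, green, gold, teal}, so row 2, column 5 must be red.

red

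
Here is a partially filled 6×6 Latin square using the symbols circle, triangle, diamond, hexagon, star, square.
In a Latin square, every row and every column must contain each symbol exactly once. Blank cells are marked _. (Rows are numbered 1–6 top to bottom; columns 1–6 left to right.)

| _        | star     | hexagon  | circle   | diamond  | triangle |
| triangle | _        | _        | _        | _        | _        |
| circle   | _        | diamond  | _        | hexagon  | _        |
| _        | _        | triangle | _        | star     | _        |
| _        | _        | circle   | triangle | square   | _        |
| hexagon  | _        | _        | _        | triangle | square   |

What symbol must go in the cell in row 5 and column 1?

star

Row 1, column 1: row 1 has {circle, triangle, diamond, hexagon, star} and column 1 has {circle, triangle, hexagon}, leaving only square.
Row 2, column 5: row 2 has {triangle} and column 5 has {triangle, diamond, hexagon, star, square}, leaving only circle.
Row 3, column 6: row 3 has {circle, diamond, hexagon} and column 6 has {triangle, square}, leaving only star.
Row 3, column 4: row 3 has {circle, diamond, hexagon, star} and column 4 has {circle, triangle}, leaving only square.
Row 3, column 2: row 3 has {circle, diamond, hexagon, star, square} and column 2 has {star}, leaving only triangle.
Row 4, column 1: row 4 has {triangle, star} and column 1 has {circle, triangle, hexagon, square}, leaving only diamond.
Row 5 already has {circle, triangle, square} and column 1 already has {circle, triangle, diamond, hexagon, square}, so row 5, column 1 must be star.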